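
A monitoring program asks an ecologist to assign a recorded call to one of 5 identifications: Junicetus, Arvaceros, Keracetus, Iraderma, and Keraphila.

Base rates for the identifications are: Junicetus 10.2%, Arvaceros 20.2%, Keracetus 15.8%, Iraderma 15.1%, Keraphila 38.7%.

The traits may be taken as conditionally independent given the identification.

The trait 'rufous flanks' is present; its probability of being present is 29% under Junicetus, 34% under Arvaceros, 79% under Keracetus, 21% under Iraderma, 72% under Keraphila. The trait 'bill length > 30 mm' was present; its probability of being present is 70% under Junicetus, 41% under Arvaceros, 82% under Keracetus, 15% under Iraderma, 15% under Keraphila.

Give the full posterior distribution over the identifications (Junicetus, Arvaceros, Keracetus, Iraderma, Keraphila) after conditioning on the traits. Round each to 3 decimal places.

0.105, 0.142, 0.518, 0.024, 0.211

By Bayes' rule with conditional independence, the unnormalized weight for each hypothesis is prior × ∏ likelihoods:
  Junicetus: 0.102 × 0.29 × 0.70 = 0.020706
  Arvaceros: 0.202 × 0.34 × 0.41 = 0.028159
  Keracetus: 0.158 × 0.79 × 0.82 = 0.10235
  Iraderma: 0.151 × 0.21 × 0.15 = 0.0047565
  Keraphila: 0.387 × 0.72 × 0.15 = 0.041796
The unnormalized weights sum to 0.19777.
P(Junicetus | evidence) = 0.020706 / 0.19777 ≈ 0.105
P(Arvaceros | evidence) = 0.028159 / 0.19777 ≈ 0.142
P(Keracetus | evidence) = 0.10235 / 0.19777 ≈ 0.518
P(Iraderma | evidence) = 0.0047565 / 0.19777 ≈ 0.024
P(Keraphila | evidence) = 0.041796 / 0.19777 ≈ 0.211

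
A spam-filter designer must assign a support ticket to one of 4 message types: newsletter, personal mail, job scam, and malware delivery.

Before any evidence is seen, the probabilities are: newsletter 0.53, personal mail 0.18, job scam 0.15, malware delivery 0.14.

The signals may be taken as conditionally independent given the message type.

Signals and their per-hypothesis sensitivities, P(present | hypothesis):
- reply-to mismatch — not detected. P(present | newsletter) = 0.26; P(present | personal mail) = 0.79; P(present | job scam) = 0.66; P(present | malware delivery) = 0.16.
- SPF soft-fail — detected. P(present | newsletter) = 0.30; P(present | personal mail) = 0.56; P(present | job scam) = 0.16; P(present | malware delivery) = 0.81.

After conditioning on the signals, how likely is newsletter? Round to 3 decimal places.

For each hypothesis, the unnormalized posterior weight is prior × product of the signal likelihoods (using 1 − P(present | H) for each absent signal):
  newsletter: 0.53 × (1 − 0.26) × 0.30 = 0.11766
  personal mail: 0.18 × (1 − 0.79) × 0.56 = 0.021168
  job scam: 0.15 × (1 − 0.66) × 0.16 = 0.00816
  malware delivery: 0.14 × (1 − 0.16) × 0.81 = 0.095256
Normalizing constant Z = 0.11766 + 0.021168 + 0.00816 + 0.095256 = 0.24224.
P(newsletter | evidence) = 0.11766 / 0.24224 ≈ 0.486.

0.486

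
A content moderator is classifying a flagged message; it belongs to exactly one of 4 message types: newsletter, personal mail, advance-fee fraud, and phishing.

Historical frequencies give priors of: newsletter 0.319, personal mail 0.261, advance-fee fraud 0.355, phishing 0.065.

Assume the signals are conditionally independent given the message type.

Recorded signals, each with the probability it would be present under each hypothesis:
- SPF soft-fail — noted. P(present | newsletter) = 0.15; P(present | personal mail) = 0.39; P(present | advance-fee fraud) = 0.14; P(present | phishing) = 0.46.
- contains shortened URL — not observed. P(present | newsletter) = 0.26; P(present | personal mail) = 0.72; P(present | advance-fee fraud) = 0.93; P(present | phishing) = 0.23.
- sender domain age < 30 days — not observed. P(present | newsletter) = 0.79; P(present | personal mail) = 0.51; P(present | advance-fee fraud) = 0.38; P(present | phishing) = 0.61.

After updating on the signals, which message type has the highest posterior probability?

Multiply each prior by the joint likelihood of the signal pattern (using 1 − P(present | H) for each absent signal):
  newsletter: 0.319 × 0.15 × (1 − 0.26) × (1 − 0.79) = 0.0074359
  personal mail: 0.261 × 0.39 × (1 − 0.72) × (1 − 0.51) = 0.013966
  advance-fee fraud: 0.355 × 0.14 × (1 − 0.93) × (1 − 0.38) = 0.002157
  phishing: 0.065 × 0.46 × (1 − 0.23) × (1 − 0.61) = 0.008979
The unnormalized weights sum to 0.032537.
P(newsletter | evidence) ≈ 0.0074359 / 0.032537 ≈ 0.229
P(personal mail | evidence) ≈ 0.013966 / 0.032537 ≈ 0.429
P(advance-fee fraud | evidence) ≈ 0.002157 / 0.032537 ≈ 0.066
P(phishing | evidence) ≈ 0.008979 / 0.032537 ≈ 0.276
The largest is 0.429, so personal mail is most probable.

personal mail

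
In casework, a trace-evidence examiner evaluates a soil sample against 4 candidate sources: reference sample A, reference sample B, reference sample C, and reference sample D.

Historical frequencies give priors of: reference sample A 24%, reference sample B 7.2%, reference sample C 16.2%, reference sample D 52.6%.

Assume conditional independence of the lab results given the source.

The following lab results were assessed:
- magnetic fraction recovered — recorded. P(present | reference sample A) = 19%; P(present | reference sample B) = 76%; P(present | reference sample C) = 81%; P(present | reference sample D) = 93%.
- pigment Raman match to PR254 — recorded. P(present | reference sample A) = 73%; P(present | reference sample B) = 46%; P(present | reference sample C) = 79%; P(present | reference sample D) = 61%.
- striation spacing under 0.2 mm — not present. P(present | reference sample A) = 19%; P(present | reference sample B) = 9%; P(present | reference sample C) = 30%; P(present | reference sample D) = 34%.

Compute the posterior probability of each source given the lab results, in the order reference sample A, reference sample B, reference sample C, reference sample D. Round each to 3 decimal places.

0.084, 0.072, 0.227, 0.617

For each hypothesis, the unnormalized posterior weight is prior × product of the lab result likelihoods (using 1 − P(present | H) for each absent lab result):
  reference sample A: 0.240 × 0.19 × 0.73 × (1 − 0.19) = 0.026963
  reference sample B: 0.072 × 0.76 × 0.46 × (1 − 0.09) = 0.022906
  reference sample C: 0.162 × 0.81 × 0.79 × (1 − 0.30) = 0.072565
  reference sample D: 0.526 × 0.93 × 0.61 × (1 − 0.34) = 0.19694
Marginal likelihood of the evidence = 0.31938.
P(reference sample A | evidence) = 0.026963 / 0.31938 ≈ 0.084
P(reference sample B | evidence) = 0.022906 / 0.31938 ≈ 0.072
P(reference sample C | evidence) = 0.072565 / 0.31938 ≈ 0.227
P(reference sample D | evidence) = 0.19694 / 0.31938 ≈ 0.617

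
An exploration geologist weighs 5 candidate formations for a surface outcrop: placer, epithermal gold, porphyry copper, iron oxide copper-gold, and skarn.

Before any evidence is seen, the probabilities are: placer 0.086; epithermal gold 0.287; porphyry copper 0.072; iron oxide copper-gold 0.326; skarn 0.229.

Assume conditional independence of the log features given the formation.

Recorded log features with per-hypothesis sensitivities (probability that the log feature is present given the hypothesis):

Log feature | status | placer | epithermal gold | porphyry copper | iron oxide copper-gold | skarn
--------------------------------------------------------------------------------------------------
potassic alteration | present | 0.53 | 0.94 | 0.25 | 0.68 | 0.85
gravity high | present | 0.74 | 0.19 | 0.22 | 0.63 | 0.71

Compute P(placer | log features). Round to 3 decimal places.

By Bayes' rule with conditional independence, the unnormalized weight for each hypothesis is prior × ∏ likelihoods:
  placer: 0.086 × 0.53 × 0.74 = 0.033729
  epithermal gold: 0.287 × 0.94 × 0.19 = 0.051258
  porphyry copper: 0.072 × 0.25 × 0.22 = 0.00396
  iron oxide copper-gold: 0.326 × 0.68 × 0.63 = 0.13966
  skarn: 0.229 × 0.85 × 0.71 = 0.1382
The unnormalized weights sum to 0.36681.
P(placer | evidence) = 0.033729 / 0.36681 ≈ 0.092.

0.092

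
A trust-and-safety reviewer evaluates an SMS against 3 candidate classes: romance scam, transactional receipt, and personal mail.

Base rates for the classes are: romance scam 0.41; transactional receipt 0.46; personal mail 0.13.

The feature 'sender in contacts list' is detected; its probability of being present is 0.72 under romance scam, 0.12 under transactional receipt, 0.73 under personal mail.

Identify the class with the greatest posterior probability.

For each hypothesis, the unnormalized posterior weight is prior × likelihood:
  romance scam: 0.41 × 0.72 = 0.2952
  transactional receipt: 0.46 × 0.12 = 0.0552
  personal mail: 0.13 × 0.73 = 0.0949
The unnormalized weights sum to 0.4453.
P(romance scam | evidence) ≈ 0.2952 / 0.4453 ≈ 0.663
P(transactional receipt | evidence) ≈ 0.0552 / 0.4453 ≈ 0.124
P(personal mail | evidence) ≈ 0.0949 / 0.4453 ≈ 0.213
The largest is 0.663, so romance scam is most probable.

romance scam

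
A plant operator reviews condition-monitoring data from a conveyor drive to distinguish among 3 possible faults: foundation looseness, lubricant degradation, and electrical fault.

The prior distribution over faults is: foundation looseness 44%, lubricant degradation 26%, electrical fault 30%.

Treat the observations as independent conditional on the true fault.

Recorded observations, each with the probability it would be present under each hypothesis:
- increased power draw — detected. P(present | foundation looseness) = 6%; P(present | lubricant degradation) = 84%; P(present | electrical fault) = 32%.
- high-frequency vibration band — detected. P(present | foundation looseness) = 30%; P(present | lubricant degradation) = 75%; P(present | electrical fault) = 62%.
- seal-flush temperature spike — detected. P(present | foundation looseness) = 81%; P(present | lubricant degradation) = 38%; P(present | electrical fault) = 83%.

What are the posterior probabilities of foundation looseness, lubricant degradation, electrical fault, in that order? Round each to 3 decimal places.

Multiply each prior by the joint likelihood of the evidence pattern:
  foundation looseness: 0.44 × 0.06 × 0.30 × 0.81 = 0.0064152
  lubricant degradation: 0.26 × 0.84 × 0.75 × 0.38 = 0.062244
  electrical fault: 0.30 × 0.32 × 0.62 × 0.83 = 0.049402
Marginal likelihood of the evidence = 0.11806.
P(foundation looseness | evidence) = 0.0064152 / 0.11806 ≈ 0.054
P(lubricant degradation | evidence) = 0.062244 / 0.11806 ≈ 0.527
P(electrical fault | evidence) = 0.049402 / 0.11806 ≈ 0.418

0.054, 0.527, 0.418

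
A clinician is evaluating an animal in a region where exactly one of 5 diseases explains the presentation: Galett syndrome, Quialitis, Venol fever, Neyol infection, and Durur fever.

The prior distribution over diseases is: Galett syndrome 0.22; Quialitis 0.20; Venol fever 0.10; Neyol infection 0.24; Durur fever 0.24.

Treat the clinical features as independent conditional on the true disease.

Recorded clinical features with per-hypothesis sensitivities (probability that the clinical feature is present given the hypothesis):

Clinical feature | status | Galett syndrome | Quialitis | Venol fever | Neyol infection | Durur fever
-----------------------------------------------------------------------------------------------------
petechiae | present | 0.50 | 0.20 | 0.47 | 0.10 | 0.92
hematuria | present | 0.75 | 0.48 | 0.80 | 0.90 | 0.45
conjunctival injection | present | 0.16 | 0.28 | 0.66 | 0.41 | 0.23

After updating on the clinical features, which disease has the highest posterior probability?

By Bayes' rule with conditional independence, the unnormalized weight for each hypothesis is prior × ∏ likelihoods:
  Galett syndrome: 0.22 × 0.50 × 0.75 × 0.16 = 0.0132
  Quialitis: 0.20 × 0.20 × 0.48 × 0.28 = 0.005376
  Venol fever: 0.10 × 0.47 × 0.80 × 0.66 = 0.024816
  Neyol infection: 0.24 × 0.10 × 0.90 × 0.41 = 0.008856
  Durur fever: 0.24 × 0.92 × 0.45 × 0.23 = 0.022853
The unnormalized weights sum to 0.075101.
P(Galett syndrome | evidence) ≈ 0.0132 / 0.075101 ≈ 0.176
P(Quialitis | evidence) ≈ 0.005376 / 0.075101 ≈ 0.072
P(Venol fever | evidence) ≈ 0.024816 / 0.075101 ≈ 0.330
P(Neyol infection | evidence) ≈ 0.008856 / 0.075101 ≈ 0.118
P(Durur fever | evidence) ≈ 0.022853 / 0.075101 ≈ 0.304
The largest is 0.330, so Venol fever is most probable.

Venol fever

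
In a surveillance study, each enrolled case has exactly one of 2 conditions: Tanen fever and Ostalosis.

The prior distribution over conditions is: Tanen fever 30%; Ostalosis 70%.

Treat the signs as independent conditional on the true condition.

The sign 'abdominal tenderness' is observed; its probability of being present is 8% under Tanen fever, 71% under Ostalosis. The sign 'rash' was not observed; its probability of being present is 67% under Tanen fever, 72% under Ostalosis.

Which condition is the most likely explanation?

Ostalosis

Multiply each prior by the joint likelihood of the sign pattern (using 1 − P(present | H) for each absent sign):
  Tanen fever: 0.30 × 0.08 × (1 − 0.67) = 0.00792
  Ostalosis: 0.70 × 0.71 × (1 − 0.72) = 0.13916
The unnormalized weights sum to 0.14708.
P(Tanen fever | evidence) ≈ 0.00792 / 0.14708 ≈ 0.054
P(Ostalosis | evidence) ≈ 0.13916 / 0.14708 ≈ 0.946
The largest is 0.946, so Ostalosis is most probable.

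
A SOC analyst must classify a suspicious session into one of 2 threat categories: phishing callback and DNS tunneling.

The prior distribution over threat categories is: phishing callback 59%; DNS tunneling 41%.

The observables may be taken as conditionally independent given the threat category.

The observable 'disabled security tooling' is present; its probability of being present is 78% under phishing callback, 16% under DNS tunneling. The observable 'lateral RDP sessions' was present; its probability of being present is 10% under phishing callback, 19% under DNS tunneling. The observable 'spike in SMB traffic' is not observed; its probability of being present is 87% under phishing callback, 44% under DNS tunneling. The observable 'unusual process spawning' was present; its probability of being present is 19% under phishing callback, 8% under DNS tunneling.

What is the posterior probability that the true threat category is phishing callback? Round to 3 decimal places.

For each hypothesis, the unnormalized posterior weight is prior × product of the observable likelihoods (using 1 − P(present | H) for each absent observable):
  phishing callback: 0.59 × 0.78 × 0.10 × (1 − 0.87) × 0.19 = 0.0011367
  DNS tunneling: 0.41 × 0.16 × 0.19 × (1 − 0.44) × 0.08 = 0.00055839
Marginal likelihood of the evidence = 0.0016951.
P(phishing callback | evidence) = 0.0011367 / 0.0016951 ≈ 0.671.

0.671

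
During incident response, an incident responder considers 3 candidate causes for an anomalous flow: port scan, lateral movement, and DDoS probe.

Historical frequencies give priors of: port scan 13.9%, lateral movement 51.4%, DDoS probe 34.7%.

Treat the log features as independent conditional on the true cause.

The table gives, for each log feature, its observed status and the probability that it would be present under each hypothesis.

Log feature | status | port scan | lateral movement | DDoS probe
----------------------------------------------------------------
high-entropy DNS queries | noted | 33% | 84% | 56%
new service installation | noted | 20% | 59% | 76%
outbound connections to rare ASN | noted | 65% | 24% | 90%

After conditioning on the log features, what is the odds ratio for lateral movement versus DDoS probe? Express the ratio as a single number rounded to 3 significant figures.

Unnormalized posterior weight (prior times the log feature likelihoods) for each of the two hypotheses:
  lateral movement: 0.514 × 0.84 × 0.59 × 0.24 = 0.061137
  DDoS probe: 0.347 × 0.56 × 0.76 × 0.90 = 0.13291
Odds(lateral movement : DDoS probe) = 0.061137 / 0.13291 ≈ 0.460.

0.460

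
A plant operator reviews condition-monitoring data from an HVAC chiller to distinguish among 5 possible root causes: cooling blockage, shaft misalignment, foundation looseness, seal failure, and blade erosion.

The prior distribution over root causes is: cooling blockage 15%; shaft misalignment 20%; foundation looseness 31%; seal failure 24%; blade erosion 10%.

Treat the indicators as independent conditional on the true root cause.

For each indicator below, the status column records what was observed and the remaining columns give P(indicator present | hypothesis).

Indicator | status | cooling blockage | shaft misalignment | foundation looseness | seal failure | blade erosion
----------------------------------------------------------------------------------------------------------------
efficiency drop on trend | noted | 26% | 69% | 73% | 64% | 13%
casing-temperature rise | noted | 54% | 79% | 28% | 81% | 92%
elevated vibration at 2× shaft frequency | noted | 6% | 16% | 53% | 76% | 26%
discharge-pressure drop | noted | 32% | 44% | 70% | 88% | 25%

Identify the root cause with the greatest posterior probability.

By Bayes' rule with conditional independence, the unnormalized weight for each hypothesis is prior × ∏ likelihoods:
  cooling blockage: 0.15 × 0.26 × 0.54 × 0.06 × 0.32 = 0.00040435
  shaft misalignment: 0.20 × 0.69 × 0.79 × 0.16 × 0.44 = 0.007675
  foundation looseness: 0.31 × 0.73 × 0.28 × 0.53 × 0.70 = 0.023508
  seal failure: 0.24 × 0.64 × 0.81 × 0.76 × 0.88 = 0.083209
  blade erosion: 0.10 × 0.13 × 0.92 × 0.26 × 0.25 = 0.0007774
Marginal likelihood of the evidence = 0.11557.
P(cooling blockage | evidence) ≈ 0.00040435 / 0.11557 ≈ 0.003
P(shaft misalignment | evidence) ≈ 0.007675 / 0.11557 ≈ 0.066
P(foundation looseness | evidence) ≈ 0.023508 / 0.11557 ≈ 0.203
P(seal failure | evidence) ≈ 0.083209 / 0.11557 ≈ 0.720
P(blade erosion | evidence) ≈ 0.0007774 / 0.11557 ≈ 0.007
The largest is 0.720, so seal failure is most probable.

seal failure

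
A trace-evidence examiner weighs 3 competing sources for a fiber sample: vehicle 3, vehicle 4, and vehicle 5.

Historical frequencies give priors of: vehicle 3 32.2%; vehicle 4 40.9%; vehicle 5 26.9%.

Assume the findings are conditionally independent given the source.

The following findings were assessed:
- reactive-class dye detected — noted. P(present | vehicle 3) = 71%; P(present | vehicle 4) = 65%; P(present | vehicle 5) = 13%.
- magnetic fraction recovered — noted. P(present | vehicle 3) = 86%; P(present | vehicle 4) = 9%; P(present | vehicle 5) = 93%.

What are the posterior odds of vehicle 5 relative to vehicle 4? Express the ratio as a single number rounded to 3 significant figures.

Posterior odds equal prior odds times the likelihood ratio; only the two competing hypotheses matter.
  vehicle 5: 0.269 × 0.13 × 0.93 = 0.032522
  vehicle 4: 0.409 × 0.65 × 0.09 = 0.023926
Odds(vehicle 5 : vehicle 4) = 0.032522 / 0.023926 ≈ 1.36.

1.36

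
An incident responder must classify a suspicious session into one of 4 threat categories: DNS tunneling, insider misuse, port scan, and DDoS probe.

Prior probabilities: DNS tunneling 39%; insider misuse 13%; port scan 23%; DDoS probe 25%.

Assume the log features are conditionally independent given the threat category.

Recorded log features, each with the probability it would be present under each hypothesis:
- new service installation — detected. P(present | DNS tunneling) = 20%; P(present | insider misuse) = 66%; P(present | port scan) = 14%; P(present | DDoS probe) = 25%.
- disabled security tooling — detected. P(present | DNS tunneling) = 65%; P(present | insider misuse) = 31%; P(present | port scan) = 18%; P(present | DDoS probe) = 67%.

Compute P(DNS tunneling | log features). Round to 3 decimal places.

0.406

For each hypothesis, the unnormalized posterior weight is prior × product of the log feature likelihoods:
  DNS tunneling: 0.39 × 0.20 × 0.65 = 0.0507
  insider misuse: 0.13 × 0.66 × 0.31 = 0.026598
  port scan: 0.23 × 0.14 × 0.18 = 0.005796
  DDoS probe: 0.25 × 0.25 × 0.67 = 0.041875
Marginal likelihood of the evidence = 0.12497.
P(DNS tunneling | evidence) = 0.0507 / 0.12497 ≈ 0.406.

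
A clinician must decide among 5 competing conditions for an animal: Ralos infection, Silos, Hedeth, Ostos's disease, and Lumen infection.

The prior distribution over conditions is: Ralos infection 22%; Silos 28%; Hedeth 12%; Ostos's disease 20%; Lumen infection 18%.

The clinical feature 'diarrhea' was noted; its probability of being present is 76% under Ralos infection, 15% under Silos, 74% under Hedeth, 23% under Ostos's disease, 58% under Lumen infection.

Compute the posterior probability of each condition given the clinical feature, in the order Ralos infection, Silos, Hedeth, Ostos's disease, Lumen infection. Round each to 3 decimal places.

By Bayes' rule, the unnormalized weight for each hypothesis is prior × likelihood:
  Ralos infection: 0.22 × 0.76 = 0.1672
  Silos: 0.28 × 0.15 = 0.042
  Hedeth: 0.12 × 0.74 = 0.0888
  Ostos's disease: 0.20 × 0.23 = 0.046
  Lumen infection: 0.18 × 0.58 = 0.1044
The unnormalized weights sum to 0.4484.
P(Ralos infection | evidence) = 0.1672 / 0.4484 ≈ 0.373
P(Silos | evidence) = 0.042 / 0.4484 ≈ 0.094
P(Hedeth | evidence) = 0.0888 / 0.4484 ≈ 0.198
P(Ostos's disease | evidence) = 0.046 / 0.4484 ≈ 0.103
P(Lumen infection | evidence) = 0.1044 / 0.4484 ≈ 0.233

0.373, 0.094, 0.198, 0.103, 0.233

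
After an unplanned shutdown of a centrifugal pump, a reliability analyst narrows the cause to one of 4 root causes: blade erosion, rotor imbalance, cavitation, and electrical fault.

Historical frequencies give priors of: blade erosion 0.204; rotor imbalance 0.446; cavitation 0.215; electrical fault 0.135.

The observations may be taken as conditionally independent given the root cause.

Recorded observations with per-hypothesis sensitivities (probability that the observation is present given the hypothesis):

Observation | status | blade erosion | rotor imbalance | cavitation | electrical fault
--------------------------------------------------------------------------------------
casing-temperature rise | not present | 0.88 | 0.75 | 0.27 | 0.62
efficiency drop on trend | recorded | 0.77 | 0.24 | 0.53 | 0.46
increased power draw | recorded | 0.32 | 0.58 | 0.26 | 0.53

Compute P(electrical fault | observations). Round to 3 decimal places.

0.225

Multiply each prior by the joint likelihood of the evidence pattern (using 1 − P(present | H) for each absent observation):
  blade erosion: 0.204 × (1 − 0.88) × 0.77 × 0.32 = 0.0060319
  rotor imbalance: 0.446 × (1 − 0.75) × 0.24 × 0.58 = 0.015521
  cavitation: 0.215 × (1 − 0.27) × 0.53 × 0.26 = 0.021628
  electrical fault: 0.135 × (1 − 0.62) × 0.46 × 0.53 = 0.012507
The unnormalized weights sum to 0.055687.
P(electrical fault | evidence) = 0.012507 / 0.055687 ≈ 0.225.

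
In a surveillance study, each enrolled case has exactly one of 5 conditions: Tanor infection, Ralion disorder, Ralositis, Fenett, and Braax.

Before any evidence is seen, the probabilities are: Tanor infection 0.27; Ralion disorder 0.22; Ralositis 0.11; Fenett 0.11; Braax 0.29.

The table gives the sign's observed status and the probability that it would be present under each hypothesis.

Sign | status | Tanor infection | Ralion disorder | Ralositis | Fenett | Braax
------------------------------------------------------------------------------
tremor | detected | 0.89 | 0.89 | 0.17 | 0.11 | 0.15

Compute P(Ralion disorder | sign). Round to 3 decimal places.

By Bayes' rule, the unnormalized weight for each hypothesis is prior × likelihood:
  Tanor infection: 0.27 × 0.89 = 0.2403
  Ralion disorder: 0.22 × 0.89 = 0.1958
  Ralositis: 0.11 × 0.17 = 0.0187
  Fenett: 0.11 × 0.11 = 0.0121
  Braax: 0.29 × 0.15 = 0.0435
Marginal likelihood of the evidence = 0.5104.
P(Ralion disorder | evidence) = 0.1958 / 0.5104 ≈ 0.384.

0.384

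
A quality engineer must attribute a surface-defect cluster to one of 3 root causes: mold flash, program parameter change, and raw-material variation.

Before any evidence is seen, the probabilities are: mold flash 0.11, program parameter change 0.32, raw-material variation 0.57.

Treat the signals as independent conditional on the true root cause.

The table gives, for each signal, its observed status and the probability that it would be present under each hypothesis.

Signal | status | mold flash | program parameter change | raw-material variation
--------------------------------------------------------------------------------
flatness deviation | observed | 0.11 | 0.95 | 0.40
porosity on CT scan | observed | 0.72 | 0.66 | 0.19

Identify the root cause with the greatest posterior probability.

program parameter change

For each hypothesis, the unnormalized posterior weight is prior × product of the signal likelihoods:
  mold flash: 0.11 × 0.11 × 0.72 = 0.008712
  program parameter change: 0.32 × 0.95 × 0.66 = 0.20064
  raw-material variation: 0.57 × 0.40 × 0.19 = 0.04332
The unnormalized weights sum to 0.25267.
P(mold flash | evidence) ≈ 0.008712 / 0.25267 ≈ 0.034
P(program parameter change | evidence) ≈ 0.20064 / 0.25267 ≈ 0.794
P(raw-material variation | evidence) ≈ 0.04332 / 0.25267 ≈ 0.171
The largest is 0.794, so program parameter change is most probable.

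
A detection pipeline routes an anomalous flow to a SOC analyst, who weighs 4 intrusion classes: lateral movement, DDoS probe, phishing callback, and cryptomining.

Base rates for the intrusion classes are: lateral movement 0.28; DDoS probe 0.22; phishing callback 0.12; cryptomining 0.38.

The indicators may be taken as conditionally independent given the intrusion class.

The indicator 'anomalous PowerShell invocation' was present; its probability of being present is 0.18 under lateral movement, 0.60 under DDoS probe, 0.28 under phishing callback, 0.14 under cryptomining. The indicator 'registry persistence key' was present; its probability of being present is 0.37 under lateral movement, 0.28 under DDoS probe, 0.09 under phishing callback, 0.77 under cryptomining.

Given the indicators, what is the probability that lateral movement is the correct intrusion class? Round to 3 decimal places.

0.187

By Bayes' rule with conditional independence, the unnormalized weight for each hypothesis is prior × ∏ likelihoods:
  lateral movement: 0.28 × 0.18 × 0.37 = 0.018648
  DDoS probe: 0.22 × 0.60 × 0.28 = 0.03696
  phishing callback: 0.12 × 0.28 × 0.09 = 0.003024
  cryptomining: 0.38 × 0.14 × 0.77 = 0.040964
Normalizing constant Z = 0.018648 + 0.03696 + 0.003024 + 0.040964 = 0.099596.
P(lateral movement | evidence) = 0.018648 / 0.099596 ≈ 0.187.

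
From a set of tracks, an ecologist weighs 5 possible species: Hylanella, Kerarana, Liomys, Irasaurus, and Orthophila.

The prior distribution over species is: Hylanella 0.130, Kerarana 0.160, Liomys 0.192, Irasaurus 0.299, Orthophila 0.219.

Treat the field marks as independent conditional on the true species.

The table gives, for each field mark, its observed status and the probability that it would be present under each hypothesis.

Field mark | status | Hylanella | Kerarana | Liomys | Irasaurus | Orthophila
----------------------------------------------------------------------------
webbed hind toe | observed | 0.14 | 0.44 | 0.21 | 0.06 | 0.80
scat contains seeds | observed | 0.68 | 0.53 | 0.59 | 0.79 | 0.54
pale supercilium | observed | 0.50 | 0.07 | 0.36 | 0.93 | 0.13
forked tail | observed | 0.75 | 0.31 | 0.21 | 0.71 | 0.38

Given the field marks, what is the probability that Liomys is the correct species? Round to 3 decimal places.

Multiply each prior by the joint likelihood of the field mark pattern:
  Hylanella: 0.130 × 0.14 × 0.68 × 0.50 × 0.75 = 0.004641
  Kerarana: 0.160 × 0.44 × 0.53 × 0.07 × 0.31 = 0.00080967
  Liomys: 0.192 × 0.21 × 0.59 × 0.36 × 0.21 = 0.0017984
  Irasaurus: 0.299 × 0.06 × 0.79 × 0.93 × 0.71 = 0.0093582
  Orthophila: 0.219 × 0.80 × 0.54 × 0.13 × 0.38 = 0.0046736
The unnormalized weights sum to 0.021281.
P(Liomys | evidence) = 0.0017984 / 0.021281 ≈ 0.085.

0.085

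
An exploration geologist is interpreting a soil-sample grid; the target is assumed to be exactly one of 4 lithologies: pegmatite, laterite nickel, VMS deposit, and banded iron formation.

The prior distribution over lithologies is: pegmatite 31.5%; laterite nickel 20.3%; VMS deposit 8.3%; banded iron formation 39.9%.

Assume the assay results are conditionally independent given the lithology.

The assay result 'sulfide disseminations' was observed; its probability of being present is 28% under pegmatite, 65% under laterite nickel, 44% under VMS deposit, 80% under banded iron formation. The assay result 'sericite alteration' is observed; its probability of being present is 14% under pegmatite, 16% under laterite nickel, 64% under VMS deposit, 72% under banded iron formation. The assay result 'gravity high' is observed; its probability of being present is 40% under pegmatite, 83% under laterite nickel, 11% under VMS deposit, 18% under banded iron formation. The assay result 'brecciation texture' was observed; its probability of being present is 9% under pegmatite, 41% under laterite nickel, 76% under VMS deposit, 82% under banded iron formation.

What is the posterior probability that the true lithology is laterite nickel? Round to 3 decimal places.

0.165

Multiply each prior by the joint likelihood of the assay result pattern:
  pegmatite: 0.315 × 0.28 × 0.14 × 0.40 × 0.09 = 0.00044453
  laterite nickel: 0.203 × 0.65 × 0.16 × 0.83 × 0.41 = 0.0071844
  VMS deposit: 0.083 × 0.44 × 0.64 × 0.11 × 0.76 = 0.001954
  banded iron formation: 0.399 × 0.80 × 0.72 × 0.18 × 0.82 = 0.033922
Marginal likelihood of the evidence = 0.043505.
P(laterite nickel | evidence) = 0.0071844 / 0.043505 ≈ 0.165.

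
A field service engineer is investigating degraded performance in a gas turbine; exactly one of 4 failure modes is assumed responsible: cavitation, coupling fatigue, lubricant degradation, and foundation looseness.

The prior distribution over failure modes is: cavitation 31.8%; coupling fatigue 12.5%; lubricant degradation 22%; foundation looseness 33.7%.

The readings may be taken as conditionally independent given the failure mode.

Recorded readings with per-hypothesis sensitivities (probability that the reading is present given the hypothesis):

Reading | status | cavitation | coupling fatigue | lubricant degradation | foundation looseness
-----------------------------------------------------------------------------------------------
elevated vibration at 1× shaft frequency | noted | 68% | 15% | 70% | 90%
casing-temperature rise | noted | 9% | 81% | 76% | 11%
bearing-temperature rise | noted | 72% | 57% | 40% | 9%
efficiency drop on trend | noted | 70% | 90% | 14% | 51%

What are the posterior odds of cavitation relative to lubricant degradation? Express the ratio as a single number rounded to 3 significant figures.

1.50

Unnormalized posterior weight (prior times the reading likelihoods) for each of the two hypotheses:
  cavitation: 0.318 × 0.68 × 0.09 × 0.72 × 0.70 = 0.0098086
  lubricant degradation: 0.220 × 0.70 × 0.76 × 0.40 × 0.14 = 0.0065542
Posterior odds = 0.0098086 / 0.0065542 ≈ 1.50.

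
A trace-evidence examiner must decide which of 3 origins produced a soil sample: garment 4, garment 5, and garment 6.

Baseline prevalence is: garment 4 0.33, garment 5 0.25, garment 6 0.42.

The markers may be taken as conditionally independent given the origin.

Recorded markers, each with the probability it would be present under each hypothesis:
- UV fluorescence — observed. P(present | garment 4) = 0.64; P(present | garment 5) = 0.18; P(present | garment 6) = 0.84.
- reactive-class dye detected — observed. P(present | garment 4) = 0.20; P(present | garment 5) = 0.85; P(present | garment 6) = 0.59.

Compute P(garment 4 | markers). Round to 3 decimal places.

By Bayes' rule with conditional independence, the unnormalized weight for each hypothesis is prior × ∏ likelihoods:
  garment 4: 0.33 × 0.64 × 0.20 = 0.04224
  garment 5: 0.25 × 0.18 × 0.85 = 0.03825
  garment 6: 0.42 × 0.84 × 0.59 = 0.20815
Marginal likelihood of the evidence = 0.28864.
P(garment 4 | evidence) = 0.04224 / 0.28864 ≈ 0.146.

0.146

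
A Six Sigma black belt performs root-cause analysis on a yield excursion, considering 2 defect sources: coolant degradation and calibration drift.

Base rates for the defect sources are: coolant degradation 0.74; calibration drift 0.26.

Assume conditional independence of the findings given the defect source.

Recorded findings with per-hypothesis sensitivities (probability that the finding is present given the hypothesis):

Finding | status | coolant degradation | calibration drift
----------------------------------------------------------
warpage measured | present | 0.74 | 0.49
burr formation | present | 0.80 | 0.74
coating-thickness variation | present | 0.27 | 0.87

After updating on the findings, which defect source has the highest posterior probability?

coolant degradation

Multiply each prior by the joint likelihood of the evidence pattern:
  coolant degradation: 0.74 × 0.74 × 0.80 × 0.27 = 0.11828
  calibration drift: 0.26 × 0.49 × 0.74 × 0.87 = 0.08202
Marginal likelihood of the evidence = 0.2003.
P(coolant degradation | evidence) ≈ 0.11828 / 0.2003 ≈ 0.591
P(calibration drift | evidence) ≈ 0.08202 / 0.2003 ≈ 0.409
The largest is 0.591, so coolant degradation is most probable.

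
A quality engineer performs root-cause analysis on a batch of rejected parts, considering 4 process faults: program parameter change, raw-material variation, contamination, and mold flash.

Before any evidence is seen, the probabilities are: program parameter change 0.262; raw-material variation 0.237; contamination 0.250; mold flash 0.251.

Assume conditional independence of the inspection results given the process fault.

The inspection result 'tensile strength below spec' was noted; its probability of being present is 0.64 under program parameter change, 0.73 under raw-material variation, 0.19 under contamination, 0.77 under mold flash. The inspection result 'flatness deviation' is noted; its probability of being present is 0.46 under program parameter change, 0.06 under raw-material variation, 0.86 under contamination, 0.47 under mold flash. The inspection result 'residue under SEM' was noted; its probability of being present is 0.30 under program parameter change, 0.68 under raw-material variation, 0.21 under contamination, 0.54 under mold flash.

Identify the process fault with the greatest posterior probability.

mold flash

By Bayes' rule with conditional independence, the unnormalized weight for each hypothesis is prior × ∏ likelihoods:
  program parameter change: 0.262 × 0.64 × 0.46 × 0.30 = 0.02314
  raw-material variation: 0.237 × 0.73 × 0.06 × 0.68 = 0.0070588
  contamination: 0.250 × 0.19 × 0.86 × 0.21 = 0.0085785
  mold flash: 0.251 × 0.77 × 0.47 × 0.54 = 0.049052
Marginal likelihood of the evidence = 0.087829.
P(program parameter change | evidence) ≈ 0.02314 / 0.087829 ≈ 0.263
P(raw-material variation | evidence) ≈ 0.0070588 / 0.087829 ≈ 0.080
P(contamination | evidence) ≈ 0.0085785 / 0.087829 ≈ 0.098
P(mold flash | evidence) ≈ 0.049052 / 0.087829 ≈ 0.558
The largest is 0.558, so mold flash is most probable.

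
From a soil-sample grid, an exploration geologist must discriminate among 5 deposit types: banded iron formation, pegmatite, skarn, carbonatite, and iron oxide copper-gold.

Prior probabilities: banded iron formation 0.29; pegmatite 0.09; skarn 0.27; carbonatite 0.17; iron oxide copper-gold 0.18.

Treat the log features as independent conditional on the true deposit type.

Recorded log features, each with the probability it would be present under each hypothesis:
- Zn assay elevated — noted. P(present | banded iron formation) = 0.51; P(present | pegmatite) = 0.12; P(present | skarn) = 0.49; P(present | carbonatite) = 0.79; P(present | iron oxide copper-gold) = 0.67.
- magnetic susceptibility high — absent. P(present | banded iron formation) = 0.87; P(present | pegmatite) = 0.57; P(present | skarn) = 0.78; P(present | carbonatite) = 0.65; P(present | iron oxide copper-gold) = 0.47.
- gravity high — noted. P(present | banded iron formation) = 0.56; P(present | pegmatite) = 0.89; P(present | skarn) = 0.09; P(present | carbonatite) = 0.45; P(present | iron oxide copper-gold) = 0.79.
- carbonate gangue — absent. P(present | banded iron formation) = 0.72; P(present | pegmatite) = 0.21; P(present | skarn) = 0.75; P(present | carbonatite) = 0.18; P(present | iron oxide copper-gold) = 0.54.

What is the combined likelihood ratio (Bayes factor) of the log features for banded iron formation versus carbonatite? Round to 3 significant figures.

0.102

The Bayes factor is the ratio of the joint likelihoods of the log feature pattern under the two hypotheses (using 1 − P(present | H) for each absent log feature).
  banded iron formation: 0.51 × (1 − 0.87) × 0.56 × (1 − 0.72) = 0.010396
  carbonatite: 0.79 × (1 − 0.65) × 0.45 × (1 − 0.18) = 0.10203
Bayes factor = 0.010396 / 0.10203 ≈ 0.102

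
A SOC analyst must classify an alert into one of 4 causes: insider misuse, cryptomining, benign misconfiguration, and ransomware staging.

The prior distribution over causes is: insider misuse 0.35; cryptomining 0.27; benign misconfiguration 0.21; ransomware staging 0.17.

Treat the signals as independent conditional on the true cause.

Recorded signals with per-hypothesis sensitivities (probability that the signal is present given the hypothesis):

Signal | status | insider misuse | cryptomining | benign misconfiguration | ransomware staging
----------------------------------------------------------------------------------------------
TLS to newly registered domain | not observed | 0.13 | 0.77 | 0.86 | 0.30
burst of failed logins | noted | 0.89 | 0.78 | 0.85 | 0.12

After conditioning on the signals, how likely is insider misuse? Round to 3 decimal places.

0.755

By Bayes' rule with conditional independence, the unnormalized weight for each hypothesis is prior × ∏ likelihoods (using 1 − P(present | H) for each absent signal):
  insider misuse: 0.35 × (1 − 0.13) × 0.89 = 0.271
  cryptomining: 0.27 × (1 − 0.77) × 0.78 = 0.048438
  benign misconfiguration: 0.21 × (1 − 0.86) × 0.85 = 0.02499
  ransomware staging: 0.17 × (1 − 0.30) × 0.12 = 0.01428
Marginal likelihood of the evidence = 0.35871.
P(insider misuse | evidence) = 0.271 / 0.35871 ≈ 0.755.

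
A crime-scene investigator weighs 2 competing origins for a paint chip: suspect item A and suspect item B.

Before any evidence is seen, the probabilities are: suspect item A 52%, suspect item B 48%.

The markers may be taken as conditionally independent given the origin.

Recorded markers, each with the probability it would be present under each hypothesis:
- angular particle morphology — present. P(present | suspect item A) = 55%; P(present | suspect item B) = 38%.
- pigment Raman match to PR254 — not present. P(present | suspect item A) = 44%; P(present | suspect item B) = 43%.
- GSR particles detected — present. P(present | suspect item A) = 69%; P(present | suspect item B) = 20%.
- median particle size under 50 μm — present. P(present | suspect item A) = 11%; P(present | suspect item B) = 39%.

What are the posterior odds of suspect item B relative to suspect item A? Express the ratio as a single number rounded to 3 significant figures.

The normalizing constant cancels in an odds ratio, so compute prior × likelihood for the two hypotheses only (using 1 − P(present | H) for each absent marker):
  suspect item B: 0.48 × 0.38 × (1 − 0.43) × 0.20 × 0.39 = 0.0081095
  suspect item A: 0.52 × 0.55 × (1 − 0.44) × 0.69 × 0.11 = 0.012156
Posterior odds = 0.0081095 / 0.012156 ≈ 0.667.

0.667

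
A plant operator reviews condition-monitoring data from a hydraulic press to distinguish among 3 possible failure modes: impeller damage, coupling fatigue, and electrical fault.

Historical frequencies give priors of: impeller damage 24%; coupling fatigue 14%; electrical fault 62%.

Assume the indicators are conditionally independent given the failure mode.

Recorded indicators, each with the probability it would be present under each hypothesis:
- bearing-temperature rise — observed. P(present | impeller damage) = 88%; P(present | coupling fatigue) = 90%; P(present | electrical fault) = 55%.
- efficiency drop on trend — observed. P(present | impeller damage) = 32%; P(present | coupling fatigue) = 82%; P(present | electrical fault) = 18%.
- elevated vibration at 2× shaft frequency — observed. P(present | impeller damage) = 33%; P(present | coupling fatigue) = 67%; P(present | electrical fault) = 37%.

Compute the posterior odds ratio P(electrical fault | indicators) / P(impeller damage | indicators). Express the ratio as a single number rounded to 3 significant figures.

1.02

The normalizing constant cancels in an odds ratio, so compute prior × likelihood for the two hypotheses only:
  electrical fault: 0.62 × 0.55 × 0.18 × 0.37 = 0.022711
  impeller damage: 0.24 × 0.88 × 0.32 × 0.33 = 0.022303
Odds(electrical fault : impeller damage) = 0.022711 / 0.022303 ≈ 1.02.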